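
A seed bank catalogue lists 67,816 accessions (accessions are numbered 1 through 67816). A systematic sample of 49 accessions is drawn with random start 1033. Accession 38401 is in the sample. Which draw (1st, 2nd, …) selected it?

k = 67816/49 = 1384
position = (38401 − 1033)/1384 + 1 = 37368/1384 + 1 = 27 + 1 = 28

28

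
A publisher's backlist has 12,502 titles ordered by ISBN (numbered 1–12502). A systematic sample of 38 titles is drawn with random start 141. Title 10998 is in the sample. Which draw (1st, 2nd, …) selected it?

34

k = 12502/38 = 329
position = (10998 − 141)/329 + 1 = 10857/329 + 1 = 33 + 1 = 34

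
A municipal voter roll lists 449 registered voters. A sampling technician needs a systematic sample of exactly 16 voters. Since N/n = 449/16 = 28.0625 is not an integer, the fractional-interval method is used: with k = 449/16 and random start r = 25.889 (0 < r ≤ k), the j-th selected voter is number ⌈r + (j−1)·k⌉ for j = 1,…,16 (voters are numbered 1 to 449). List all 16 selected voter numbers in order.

26, 54, 83, 111, 139, 167, 195, 223, 251, 279, 307, 335, 363, 391, 419, 447

j=1: r + 0k = 25.889 → ⌈·⌉ = 26
j=2: r + 1k = 53.9515 → ⌈·⌉ = 54
j=3: r + 2k = 82.014 → ⌈·⌉ = 83
j=4: r + 3k = 110.0765 → ⌈·⌉ = 111
j=5: r + 4k = 138.139 → ⌈·⌉ = 139
j=6: r + 5k = 166.2015 → ⌈·⌉ = 167
j=7: r + 6k = 194.264 → ⌈·⌉ = 195
j=8: r + 7k = 222.3265 → ⌈·⌉ = 223
j=9: r + 8k = 250.389 → ⌈·⌉ = 251
j=10: r + 9k = 278.4515 → ⌈·⌉ = 279
j=11: r + 10k = 306.514 → ⌈·⌉ = 307
j=12: r + 11k = 334.5765 → ⌈·⌉ = 335
j=13: r + 12k = 362.639 → ⌈·⌉ = 363
j=14: r + 13k = 390.7015 → ⌈·⌉ = 391
j=15: r + 14k = 418.764 → ⌈·⌉ = 419
j=16: r + 15k = 446.8265 → ⌈·⌉ = 447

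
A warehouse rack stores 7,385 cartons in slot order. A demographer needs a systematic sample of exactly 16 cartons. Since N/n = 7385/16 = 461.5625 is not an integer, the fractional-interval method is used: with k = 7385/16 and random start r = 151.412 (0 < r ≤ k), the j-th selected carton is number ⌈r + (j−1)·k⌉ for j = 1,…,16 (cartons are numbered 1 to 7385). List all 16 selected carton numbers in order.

j=1: r + 0k = 151.412 → ⌈·⌉ = 152
j=2: r + 1k = 612.9745 → ⌈·⌉ = 613
j=3: r + 2k = 1074.537 → ⌈·⌉ = 1075
j=4: r + 3k = 1536.0995 → ⌈·⌉ = 1537
j=5: r + 4k = 1997.662 → ⌈·⌉ = 1998
j=6: r + 5k = 2459.2245 → ⌈·⌉ = 2460
j=7: r + 6k = 2920.787 → ⌈·⌉ = 2921
j=8: r + 7k = 3382.3495 → ⌈·⌉ = 3383
j=9: r + 8k = 3843.912 → ⌈·⌉ = 3844
j=10: r + 9k = 4305.4745 → ⌈·⌉ = 4306
j=11: r + 10k = 4767.037 → ⌈·⌉ = 4768
j=12: r + 11k = 5228.5995 → ⌈·⌉ = 5229
j=13: r + 12k = 5690.162 → ⌈·⌉ = 5691
j=14: r + 13k = 6151.7245 → ⌈·⌉ = 6152
j=15: r + 14k = 6613.287 → ⌈·⌉ = 6614
j=16: r + 15k = 7074.8495 → ⌈·⌉ = 7075

152, 613, 1075, 1537, 1998, 2460, 2921, 3383, 3844, 4306, 4768, 5229, 5691, 6152, 6614, 7075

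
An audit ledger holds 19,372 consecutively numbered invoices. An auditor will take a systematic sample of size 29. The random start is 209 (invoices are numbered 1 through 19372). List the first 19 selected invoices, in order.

k = N/n = 19372/29 = 668
invoice 1: 209
invoice 2: 209 + 668 = 877
invoice 3: 877 + 668 = 1545
invoice 4: 1545 + 668 = 2213
invoice 5: 2213 + 668 = 2881
invoice 6: 2881 + 668 = 3549
invoice 7: 3549 + 668 = 4217
invoice 8: 4217 + 668 = 4885
invoice 9: 4885 + 668 = 5553
invoice 10: 5553 + 668 = 6221
invoice 11: 6221 + 668 = 6889
invoice 12: 6889 + 668 = 7557
invoice 13: 7557 + 668 = 8225
invoice 14: 8225 + 668 = 8893
invoice 15: 8893 + 668 = 9561
invoice 16: 9561 + 668 = 10229
invoice 17: 10229 + 668 = 10897
invoice 18: 10897 + 668 = 11565
invoice 19: 11565 + 668 = 12233

209, 877, 1545, 2213, 2881, 3549, 4217, 4885, 5553, 6221, 6889, 7557, 8225, 8893, 9561, 10229, 10897, 11565, 12233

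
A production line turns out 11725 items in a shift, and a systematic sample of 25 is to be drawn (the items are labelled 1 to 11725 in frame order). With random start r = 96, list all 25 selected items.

k = N/n = 11725/25 = 469
item 1: 96
item 2: 96 + 469 = 565
item 3: 565 + 469 = 1034
item 4: 1034 + 469 = 1503
item 5: 1503 + 469 = 1972
item 6: 1972 + 469 = 2441
item 7: 2441 + 469 = 2910
item 8: 2910 + 469 = 3379
item 9: 3379 + 469 = 3848
item 10: 3848 + 469 = 4317
item 11: 4317 + 469 = 4786
item 12: 4786 + 469 = 5255
item 13: 5255 + 469 = 5724
item 14: 5724 + 469 = 6193
item 15: 6193 + 469 = 6662
item 16: 6662 + 469 = 7131
item 17: 7131 + 469 = 7600
item 18: 7600 + 469 = 8069
item 19: 8069 + 469 = 8538
item 20: 8538 + 469 = 9007
item 21: 9007 + 469 = 9476
item 22: 9476 + 469 = 9945
item 23: 9945 + 469 = 10414
item 24: 10414 + 469 = 10883
item 25: 10883 + 469 = 11352

96, 565, 1034, 1503, 1972, 2441, 2910, 3379, 3848, 4317, 4786, 5255, 5724, 6193, 6662, 7131, 7600, 8069, 8538, 9007, 9476, 9945, 10414, 10883, 11352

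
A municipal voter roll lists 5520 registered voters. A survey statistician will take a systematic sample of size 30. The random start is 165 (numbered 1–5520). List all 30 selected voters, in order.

165, 349, 533, 717, 901, 1085, 1269, 1453, 1637, 1821, 2005, 2189, 2373, 2557, 2741, 2925, 3109, 3293, 3477, 3661, 3845, 4029, 4213, 4397, 4581, 4765, 4949, 5133, 5317, 5501

k = N/n = 5520/30 = 184
voter 1: 165
voter 2: 165 + 184 = 349
voter 3: 349 + 184 = 533
voter 4: 533 + 184 = 717
voter 5: 717 + 184 = 901
voter 6: 901 + 184 = 1085
voter 7: 1085 + 184 = 1269
voter 8: 1269 + 184 = 1453
voter 9: 1453 + 184 = 1637
voter 10: 1637 + 184 = 1821
voter 11: 1821 + 184 = 2005
voter 12: 2005 + 184 = 2189
voter 13: 2189 + 184 = 2373
voter 14: 2373 + 184 = 2557
voter 15: 2557 + 184 = 2741
voter 16: 2741 + 184 = 2925
voter 17: 2925 + 184 = 3109
voter 18: 3109 + 184 = 3293
voter 19: 3293 + 184 = 3477
voter 20: 3477 + 184 = 3661
voter 21: 3661 + 184 = 3845
voter 22: 3845 + 184 = 4029
voter 23: 4029 + 184 = 4213
voter 24: 4213 + 184 = 4397
voter 25: 4397 + 184 = 4581
voter 26: 4581 + 184 = 4765
voter 27: 4765 + 184 = 4949
voter 28: 4949 + 184 = 5133
voter 29: 5133 + 184 = 5317
voter 30: 5317 + 184 = 5501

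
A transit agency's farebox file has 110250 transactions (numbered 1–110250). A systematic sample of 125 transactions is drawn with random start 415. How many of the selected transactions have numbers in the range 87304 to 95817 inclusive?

10

k = 110250/125 = 882
First selection ≥ 87304: 415 + ⌈(87304−415)/882⌉·882 = 415 + 99×882 = 87733
Last selection ≤ 95817: 415 + ⌊(95817−415)/882⌋·882 = 415 + 108×882 = 95671
Count = 108 − 99 + 1 = 10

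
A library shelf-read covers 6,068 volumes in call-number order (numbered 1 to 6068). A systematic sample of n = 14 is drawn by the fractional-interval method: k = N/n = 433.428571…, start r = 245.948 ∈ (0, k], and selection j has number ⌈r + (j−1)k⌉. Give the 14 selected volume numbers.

246, 680, 1113, 1547, 1980, 2414, 2847, 3280, 3714, 4147, 4581, 5014, 5448, 5881

j=1: r + 0k = 245.948 → ⌈·⌉ = 246
j=2: r + 1k = 679.376571… → ⌈·⌉ = 680
j=3: r + 2k = 1112.805142… → ⌈·⌉ = 1113
j=4: r + 3k = 1546.233714… → ⌈·⌉ = 1547
j=5: r + 4k = 1979.662285… → ⌈·⌉ = 1980
j=6: r + 5k = 2413.090857… → ⌈·⌉ = 2414
j=7: r + 6k = 2846.519428… → ⌈·⌉ = 2847
j=8: r + 7k = 3279.948 → ⌈·⌉ = 3280
j=9: r + 8k = 3713.376571… → ⌈·⌉ = 3714
j=10: r + 9k = 4146.805142… → ⌈·⌉ = 4147
j=11: r + 10k = 4580.233714… → ⌈·⌉ = 4581
j=12: r + 11k = 5013.662285… → ⌈·⌉ = 5014
j=13: r + 12k = 5447.090857… → ⌈·⌉ = 5448
j=14: r + 13k = 5880.519428… → ⌈·⌉ = 5881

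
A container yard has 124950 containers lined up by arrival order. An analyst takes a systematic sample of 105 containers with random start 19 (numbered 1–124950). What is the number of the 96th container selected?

113069

k = 124950/105 = 1190
96th selection = r + (96−1)·k = 19 + 95×1190 = 19 + 113050 = 113069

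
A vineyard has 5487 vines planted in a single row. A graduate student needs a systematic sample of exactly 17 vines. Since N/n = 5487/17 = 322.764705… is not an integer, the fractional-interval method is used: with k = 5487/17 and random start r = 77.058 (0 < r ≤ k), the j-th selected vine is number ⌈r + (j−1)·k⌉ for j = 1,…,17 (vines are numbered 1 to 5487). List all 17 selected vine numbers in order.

78, 400, 723, 1046, 1369, 1691, 2014, 2337, 2660, 2982, 3305, 3628, 3951, 4273, 4596, 4919, 5242

j=1: r + 0k = 77.058 → ⌈·⌉ = 78
j=2: r + 1k = 399.822705… → ⌈·⌉ = 400
j=3: r + 2k = 722.587411… → ⌈·⌉ = 723
j=4: r + 3k = 1045.352117… → ⌈·⌉ = 1046
j=5: r + 4k = 1368.116823… → ⌈·⌉ = 1369
j=6: r + 5k = 1690.881529… → ⌈·⌉ = 1691
j=7: r + 6k = 2013.646235… → ⌈·⌉ = 2014
j=8: r + 7k = 2336.410941… → ⌈·⌉ = 2337
j=9: r + 8k = 2659.175647… → ⌈·⌉ = 2660
j=10: r + 9k = 2981.940352… → ⌈·⌉ = 2982
j=11: r + 10k = 3304.705058… → ⌈·⌉ = 3305
j=12: r + 11k = 3627.469764… → ⌈·⌉ = 3628
j=13: r + 12k = 3950.234470… → ⌈·⌉ = 3951
j=14: r + 13k = 4272.999176… → ⌈·⌉ = 4273
j=15: r + 14k = 4595.763882… → ⌈·⌉ = 4596
j=16: r + 15k = 4918.528588… → ⌈·⌉ = 4919
j=17: r + 16k = 5241.293294… → ⌈·⌉ = 5242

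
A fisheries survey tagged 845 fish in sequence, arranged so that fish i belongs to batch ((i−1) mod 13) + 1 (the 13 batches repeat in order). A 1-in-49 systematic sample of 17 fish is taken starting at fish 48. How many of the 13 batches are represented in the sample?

Consecutive selections differ by k = 49, so their batch numbers differ by 49 mod 13 = 10.
gcd(49, 13) = 1, so the sample visits 13/1 = 13 distinct residues mod 13.
Start 48 is batch 9; the batches hit are 1, 2, 3, 4, 5, 6, 7, 8, 9, 10, 11, 12, 13.

13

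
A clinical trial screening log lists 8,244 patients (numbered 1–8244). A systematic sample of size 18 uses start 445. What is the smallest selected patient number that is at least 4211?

k = 8244/18 = 458
Steps past start: ⌈(4211 − 445)/458⌉ = ⌈3766/458⌉ = 9
Selected patient: 445 + 9×458 = 4567

4567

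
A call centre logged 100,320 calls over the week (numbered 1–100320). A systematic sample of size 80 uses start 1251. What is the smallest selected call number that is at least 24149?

k = 100320/80 = 1254
Steps past start: ⌈(24149 − 1251)/1254⌉ = ⌈22898/1254⌉ = 19
Selected call: 1251 + 19×1254 = 25077

25077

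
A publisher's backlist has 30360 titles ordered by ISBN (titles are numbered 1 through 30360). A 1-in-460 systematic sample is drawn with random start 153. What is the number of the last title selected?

30053

k = 460
66th selection = r + (66−1)·k = 153 + 65×460 = 153 + 29900 = 30053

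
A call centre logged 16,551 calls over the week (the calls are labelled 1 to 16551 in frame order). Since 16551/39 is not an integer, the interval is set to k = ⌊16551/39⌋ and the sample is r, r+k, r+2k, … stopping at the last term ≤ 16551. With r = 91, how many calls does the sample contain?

k = ⌊16551/39⌋ = 424
Achieved size = ⌊(16551 − 91)/424⌋ + 1 = ⌊16460/424⌋ + 1 = 38 + 1 = 39
(last selection: 91 + 38×424 = 16203 ≤ 16551; next would be 16627 > 16551)

39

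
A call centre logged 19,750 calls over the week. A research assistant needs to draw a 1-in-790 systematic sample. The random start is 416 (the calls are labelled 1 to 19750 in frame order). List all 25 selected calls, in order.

416, 1206, 1996, 2786, 3576, 4366, 5156, 5946, 6736, 7526, 8316, 9106, 9896, 10686, 11476, 12266, 13056, 13846, 14636, 15426, 16216, 17006, 17796, 18586, 19376

call 1: 416
call 2: 416 + 790 = 1206
call 3: 1206 + 790 = 1996
call 4: 1996 + 790 = 2786
call 5: 2786 + 790 = 3576
call 6: 3576 + 790 = 4366
call 7: 4366 + 790 = 5156
call 8: 5156 + 790 = 5946
call 9: 5946 + 790 = 6736
call 10: 6736 + 790 = 7526
call 11: 7526 + 790 = 8316
call 12: 8316 + 790 = 9106
call 13: 9106 + 790 = 9896
call 14: 9896 + 790 = 10686
call 15: 10686 + 790 = 11476
call 16: 11476 + 790 = 12266
call 17: 12266 + 790 = 13056
call 18: 13056 + 790 = 13846
call 19: 13846 + 790 = 14636
call 20: 14636 + 790 = 15426
call 21: 15426 + 790 = 16216
call 22: 16216 + 790 = 17006
call 23: 17006 + 790 = 17796
call 24: 17796 + 790 = 18586
call 25: 18586 + 790 = 19376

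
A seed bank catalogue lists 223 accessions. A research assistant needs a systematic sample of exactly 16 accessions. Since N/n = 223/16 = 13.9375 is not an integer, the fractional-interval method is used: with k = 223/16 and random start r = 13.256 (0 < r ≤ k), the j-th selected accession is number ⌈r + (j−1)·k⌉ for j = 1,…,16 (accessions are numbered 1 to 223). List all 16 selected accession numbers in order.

j=1: r + 0k = 13.256 → ⌈·⌉ = 14
j=2: r + 1k = 27.1935 → ⌈·⌉ = 28
j=3: r + 2k = 41.131 → ⌈·⌉ = 42
j=4: r + 3k = 55.0685 → ⌈·⌉ = 56
j=5: r + 4k = 69.006 → ⌈·⌉ = 70
j=6: r + 5k = 82.9435 → ⌈·⌉ = 83
j=7: r + 6k = 96.881 → ⌈·⌉ = 97
j=8: r + 7k = 110.8185 → ⌈·⌉ = 111
j=9: r + 8k = 124.756 → ⌈·⌉ = 125
j=10: r + 9k = 138.6935 → ⌈·⌉ = 139
j=11: r + 10k = 152.631 → ⌈·⌉ = 153
j=12: r + 11k = 166.5685 → ⌈·⌉ = 167
j=13: r + 12k = 180.506 → ⌈·⌉ = 181
j=14: r + 13k = 194.4435 → ⌈·⌉ = 195
j=15: r + 14k = 208.381 → ⌈·⌉ = 209
j=16: r + 15k = 222.3185 → ⌈·⌉ = 223

14, 28, 42, 56, 70, 83, 97, 111, 125, 139, 153, 167, 181, 195, 209, 223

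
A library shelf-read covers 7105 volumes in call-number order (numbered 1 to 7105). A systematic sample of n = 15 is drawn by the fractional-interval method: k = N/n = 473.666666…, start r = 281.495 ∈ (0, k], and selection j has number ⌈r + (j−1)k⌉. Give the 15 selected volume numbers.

j=1: r + 0k = 281.495 → ⌈·⌉ = 282
j=2: r + 1k = 755.161666… → ⌈·⌉ = 756
j=3: r + 2k = 1228.828333… → ⌈·⌉ = 1229
j=4: r + 3k = 1702.495 → ⌈·⌉ = 1703
j=5: r + 4k = 2176.161666… → ⌈·⌉ = 2177
j=6: r + 5k = 2649.828333… → ⌈·⌉ = 2650
j=7: r + 6k = 3123.495 → ⌈·⌉ = 3124
j=8: r + 7k = 3597.161666… → ⌈·⌉ = 3598
j=9: r + 8k = 4070.828333… → ⌈·⌉ = 4071
j=10: r + 9k = 4544.495 → ⌈·⌉ = 4545
j=11: r + 10k = 5018.161666… → ⌈·⌉ = 5019
j=12: r + 11k = 5491.828333… → ⌈·⌉ = 5492
j=13: r + 12k = 5965.495 → ⌈·⌉ = 5966
j=14: r + 13k = 6439.161666… → ⌈·⌉ = 6440
j=15: r + 14k = 6912.828333… → ⌈·⌉ = 6913

282, 756, 1229, 1703, 2177, 2650, 3124, 3598, 4071, 4545, 5019, 5492, 5966, 6440, 6913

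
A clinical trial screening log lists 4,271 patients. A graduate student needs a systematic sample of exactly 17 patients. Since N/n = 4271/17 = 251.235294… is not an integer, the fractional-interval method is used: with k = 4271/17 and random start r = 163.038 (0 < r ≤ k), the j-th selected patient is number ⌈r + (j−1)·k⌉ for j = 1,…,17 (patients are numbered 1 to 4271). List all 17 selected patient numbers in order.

164, 415, 666, 917, 1168, 1420, 1671, 1922, 2173, 2425, 2676, 2927, 3178, 3430, 3681, 3932, 4183

j=1: r + 0k = 163.038 → ⌈·⌉ = 164
j=2: r + 1k = 414.273294… → ⌈·⌉ = 415
j=3: r + 2k = 665.508588… → ⌈·⌉ = 666
j=4: r + 3k = 916.743882… → ⌈·⌉ = 917
j=5: r + 4k = 1167.979176… → ⌈·⌉ = 1168
j=6: r + 5k = 1419.214470… → ⌈·⌉ = 1420
j=7: r + 6k = 1670.449764… → ⌈·⌉ = 1671
j=8: r + 7k = 1921.685058… → ⌈·⌉ = 1922
j=9: r + 8k = 2172.920352… → ⌈·⌉ = 2173
j=10: r + 9k = 2424.155647… → ⌈·⌉ = 2425
j=11: r + 10k = 2675.390941… → ⌈·⌉ = 2676
j=12: r + 11k = 2926.626235… → ⌈·⌉ = 2927
j=13: r + 12k = 3177.861529… → ⌈·⌉ = 3178
j=14: r + 13k = 3429.096823… → ⌈·⌉ = 3430
j=15: r + 14k = 3680.332117… → ⌈·⌉ = 3681
j=16: r + 15k = 3931.567411… → ⌈·⌉ = 3932
j=17: r + 16k = 4182.802705… → ⌈·⌉ = 4183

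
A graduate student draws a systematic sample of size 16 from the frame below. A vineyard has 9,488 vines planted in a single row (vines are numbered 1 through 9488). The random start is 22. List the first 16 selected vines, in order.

k = N/n = 9488/16 = 593
vine 1: 22
vine 2: 22 + 593 = 615
vine 3: 615 + 593 = 1208
vine 4: 1208 + 593 = 1801
vine 5: 1801 + 593 = 2394
vine 6: 2394 + 593 = 2987
vine 7: 2987 + 593 = 3580
vine 8: 3580 + 593 = 4173
vine 9: 4173 + 593 = 4766
vine 10: 4766 + 593 = 5359
vine 11: 5359 + 593 = 5952
vine 12: 5952 + 593 = 6545
vine 13: 6545 + 593 = 7138
vine 14: 7138 + 593 = 7731
vine 15: 7731 + 593 = 8324
vine 16: 8324 + 593 = 8917

22, 615, 1208, 1801, 2394, 2987, 3580, 4173, 4766, 5359, 5952, 6545, 7138, 7731, 8324, 8917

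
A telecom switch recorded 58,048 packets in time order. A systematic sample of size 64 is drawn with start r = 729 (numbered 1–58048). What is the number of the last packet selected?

57870

k = 58048/64 = 907
64th selection = r + (64−1)·k = 729 + 63×907 = 729 + 57141 = 57870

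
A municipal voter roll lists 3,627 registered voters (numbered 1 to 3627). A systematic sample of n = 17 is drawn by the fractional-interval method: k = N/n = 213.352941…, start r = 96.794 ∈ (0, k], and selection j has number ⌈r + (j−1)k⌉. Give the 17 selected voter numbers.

97, 311, 524, 737, 951, 1164, 1377, 1591, 1804, 2017, 2231, 2444, 2658, 2871, 3084, 3298, 3511

j=1: r + 0k = 96.794 → ⌈·⌉ = 97
j=2: r + 1k = 310.146941… → ⌈·⌉ = 311
j=3: r + 2k = 523.499882… → ⌈·⌉ = 524
j=4: r + 3k = 736.852823… → ⌈·⌉ = 737
j=5: r + 4k = 950.205764… → ⌈·⌉ = 951
j=6: r + 5k = 1163.558705… → ⌈·⌉ = 1164
j=7: r + 6k = 1376.911647… → ⌈·⌉ = 1377
j=8: r + 7k = 1590.264588… → ⌈·⌉ = 1591
j=9: r + 8k = 1803.617529… → ⌈·⌉ = 1804
j=10: r + 9k = 2016.970470… → ⌈·⌉ = 2017
j=11: r + 10k = 2230.323411… → ⌈·⌉ = 2231
j=12: r + 11k = 2443.676352… → ⌈·⌉ = 2444
j=13: r + 12k = 2657.029294… → ⌈·⌉ = 2658
j=14: r + 13k = 2870.382235… → ⌈·⌉ = 2871
j=15: r + 14k = 3083.735176… → ⌈·⌉ = 3084
j=16: r + 15k = 3297.088117… → ⌈·⌉ = 3298
j=17: r + 16k = 3510.441058… → ⌈·⌉ = 3511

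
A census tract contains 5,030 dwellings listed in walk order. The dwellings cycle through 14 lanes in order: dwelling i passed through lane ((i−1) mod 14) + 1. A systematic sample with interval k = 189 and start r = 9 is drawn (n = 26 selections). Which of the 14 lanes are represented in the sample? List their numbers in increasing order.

2, 9

Consecutive selections differ by k = 189, so their lane numbers differ by 189 mod 14 = 7.
gcd(189, 14) = 7, so the sample visits 14/7 = 2 distinct residues mod 14.
Start 9 is lane 9; the lanes hit are 2, 9.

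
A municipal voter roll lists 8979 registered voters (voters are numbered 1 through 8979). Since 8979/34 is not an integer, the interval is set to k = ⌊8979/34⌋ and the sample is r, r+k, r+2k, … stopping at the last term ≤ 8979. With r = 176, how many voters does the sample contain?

34

k = ⌊8979/34⌋ = 264
Achieved size = ⌊(8979 − 176)/264⌋ + 1 = ⌊8803/264⌋ + 1 = 33 + 1 = 34
(last selection: 176 + 33×264 = 8888 ≤ 8979; next would be 9152 > 8979)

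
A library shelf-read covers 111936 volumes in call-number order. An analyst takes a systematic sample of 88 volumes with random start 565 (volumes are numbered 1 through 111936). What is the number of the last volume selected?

111229

k = 111936/88 = 1272
88th selection = r + (88−1)·k = 565 + 87×1272 = 565 + 110664 = 111229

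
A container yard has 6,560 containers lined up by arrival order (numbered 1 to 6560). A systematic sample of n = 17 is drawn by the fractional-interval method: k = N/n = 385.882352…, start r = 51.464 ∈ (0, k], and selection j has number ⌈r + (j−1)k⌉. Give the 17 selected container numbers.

j=1: r + 0k = 51.464 → ⌈·⌉ = 52
j=2: r + 1k = 437.346352… → ⌈·⌉ = 438
j=3: r + 2k = 823.228705… → ⌈·⌉ = 824
j=4: r + 3k = 1209.111058… → ⌈·⌉ = 1210
j=5: r + 4k = 1594.993411… → ⌈·⌉ = 1595
j=6: r + 5k = 1980.875764… → ⌈·⌉ = 1981
j=7: r + 6k = 2366.758117… → ⌈·⌉ = 2367
j=8: r + 7k = 2752.640470… → ⌈·⌉ = 2753
j=9: r + 8k = 3138.522823… → ⌈·⌉ = 3139
j=10: r + 9k = 3524.405176… → ⌈·⌉ = 3525
j=11: r + 10k = 3910.287529… → ⌈·⌉ = 3911
j=12: r + 11k = 4296.169882… → ⌈·⌉ = 4297
j=13: r + 12k = 4682.052235… → ⌈·⌉ = 4683
j=14: r + 13k = 5067.934588… → ⌈·⌉ = 5068
j=15: r + 14k = 5453.816941… → ⌈·⌉ = 5454
j=16: r + 15k = 5839.699294… → ⌈·⌉ = 5840
j=17: r + 16k = 6225.581647… → ⌈·⌉ = 6226

52, 438, 824, 1210, 1595, 1981, 2367, 2753, 3139, 3525, 3911, 4297, 4683, 5068, 5454, 5840, 6226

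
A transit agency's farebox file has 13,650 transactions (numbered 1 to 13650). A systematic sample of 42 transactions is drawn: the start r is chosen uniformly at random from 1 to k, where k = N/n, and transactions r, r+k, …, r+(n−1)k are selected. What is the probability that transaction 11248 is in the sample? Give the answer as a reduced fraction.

k = 13650/42 = 325.
Transaction 11248 is selected iff r ≡ 11248 (mod 325); exactly one such r in {1,…,325}.
Inclusion probability = 1/325.

1/325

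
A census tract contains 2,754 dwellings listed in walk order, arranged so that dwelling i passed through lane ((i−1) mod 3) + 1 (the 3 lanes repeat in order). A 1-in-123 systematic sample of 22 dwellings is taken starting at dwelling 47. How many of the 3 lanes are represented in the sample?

1

Consecutive selections differ by k = 123, so their lane numbers differ by 123 mod 3 = 0.
gcd(123, 3) = 3, so the sample visits 3/3 = 1 distinct residues mod 3.
Start 47 is lane 2; the lanes hit are 2.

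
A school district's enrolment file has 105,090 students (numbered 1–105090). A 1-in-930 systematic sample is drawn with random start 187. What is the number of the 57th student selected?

k = 930
57th selection = r + (57−1)·k = 187 + 56×930 = 187 + 52080 = 52267

52267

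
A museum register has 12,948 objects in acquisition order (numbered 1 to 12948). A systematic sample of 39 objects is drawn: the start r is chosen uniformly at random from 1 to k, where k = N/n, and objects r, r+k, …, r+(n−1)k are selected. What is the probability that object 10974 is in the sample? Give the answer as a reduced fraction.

k = 12948/39 = 332.
Object 10974 is selected iff r ≡ 10974 (mod 332); exactly one such r in {1,…,332}.
Inclusion probability = 1/332.

1/332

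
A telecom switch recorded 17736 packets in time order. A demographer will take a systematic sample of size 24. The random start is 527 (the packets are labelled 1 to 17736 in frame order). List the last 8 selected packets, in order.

k = N/n = 17736/24 = 739
17th selection = 527 + 16×739 = 12351
18th: 12351 + 739 = 13090
19th: 13090 + 739 = 13829
20th: 13829 + 739 = 14568
21st: 14568 + 739 = 15307
22nd: 15307 + 739 = 16046
23rd: 16046 + 739 = 16785
24th: 16785 + 739 = 17524

12351, 13090, 13829, 14568, 15307, 16046, 16785, 17524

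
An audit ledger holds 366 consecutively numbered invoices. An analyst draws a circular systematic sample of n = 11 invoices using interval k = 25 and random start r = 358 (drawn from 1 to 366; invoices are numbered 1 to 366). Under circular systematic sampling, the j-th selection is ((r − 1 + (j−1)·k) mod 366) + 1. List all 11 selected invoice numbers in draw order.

358, 17, 42, 67, 92, 117, 142, 167, 192, 217, 242

Selection 1: 358
Selection 2: 358 + 25 = 383 → 383 − 366 = 17
Selection 3: 17 + 25 = 42
Selection 4: 42 + 25 = 67
Selection 5: 67 + 25 = 92
Selection 6: 92 + 25 = 117
Selection 7: 117 + 25 = 142
Selection 8: 142 + 25 = 167
Selection 9: 167 + 25 = 192
Selection 10: 192 + 25 = 217
Selection 11: 217 + 25 = 242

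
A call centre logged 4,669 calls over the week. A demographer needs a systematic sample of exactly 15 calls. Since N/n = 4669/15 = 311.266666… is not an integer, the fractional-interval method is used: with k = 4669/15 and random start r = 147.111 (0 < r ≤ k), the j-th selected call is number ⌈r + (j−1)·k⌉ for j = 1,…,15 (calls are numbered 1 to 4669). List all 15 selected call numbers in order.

148, 459, 770, 1081, 1393, 1704, 2015, 2326, 2638, 2949, 3260, 3572, 3883, 4194, 4505

j=1: r + 0k = 147.111 → ⌈·⌉ = 148
j=2: r + 1k = 458.377666… → ⌈·⌉ = 459
j=3: r + 2k = 769.644333… → ⌈·⌉ = 770
j=4: r + 3k = 1080.911 → ⌈·⌉ = 1081
j=5: r + 4k = 1392.177666… → ⌈·⌉ = 1393
j=6: r + 5k = 1703.444333… → ⌈·⌉ = 1704
j=7: r + 6k = 2014.711 → ⌈·⌉ = 2015
j=8: r + 7k = 2325.977666… → ⌈·⌉ = 2326
j=9: r + 8k = 2637.244333… → ⌈·⌉ = 2638
j=10: r + 9k = 2948.511 → ⌈·⌉ = 2949
j=11: r + 10k = 3259.777666… → ⌈·⌉ = 3260
j=12: r + 11k = 3571.044333… → ⌈·⌉ = 3572
j=13: r + 12k = 3882.311 → ⌈·⌉ = 3883
j=14: r + 13k = 4193.577666… → ⌈·⌉ = 4194
j=15: r + 14k = 4504.844333… → ⌈·⌉ = 4505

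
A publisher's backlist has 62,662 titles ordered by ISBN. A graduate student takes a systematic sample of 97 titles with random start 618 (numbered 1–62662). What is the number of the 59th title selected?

k = 62662/97 = 646
59th selection = r + (59−1)·k = 618 + 58×646 = 618 + 37468 = 38086

38086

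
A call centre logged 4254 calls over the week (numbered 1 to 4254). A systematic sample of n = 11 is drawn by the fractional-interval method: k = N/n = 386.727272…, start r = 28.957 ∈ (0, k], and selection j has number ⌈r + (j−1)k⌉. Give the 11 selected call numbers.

29, 416, 803, 1190, 1576, 1963, 2350, 2737, 3123, 3510, 3897

j=1: r + 0k = 28.957 → ⌈·⌉ = 29
j=2: r + 1k = 415.684272… → ⌈·⌉ = 416
j=3: r + 2k = 802.411545… → ⌈·⌉ = 803
j=4: r + 3k = 1189.138818… → ⌈·⌉ = 1190
j=5: r + 4k = 1575.866090… → ⌈·⌉ = 1576
j=6: r + 5k = 1962.593363… → ⌈·⌉ = 1963
j=7: r + 6k = 2349.320636… → ⌈·⌉ = 2350
j=8: r + 7k = 2736.047909… → ⌈·⌉ = 2737
j=9: r + 8k = 3122.775181… → ⌈·⌉ = 3123
j=10: r + 9k = 3509.502454… → ⌈·⌉ = 3510
j=11: r + 10k = 3896.229727… → ⌈·⌉ = 3897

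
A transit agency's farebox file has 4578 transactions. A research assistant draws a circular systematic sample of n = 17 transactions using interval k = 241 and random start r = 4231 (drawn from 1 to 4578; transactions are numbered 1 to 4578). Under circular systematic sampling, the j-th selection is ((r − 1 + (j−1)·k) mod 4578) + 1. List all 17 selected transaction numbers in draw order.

Selection 1: 4231
Selection 2: 4231 + 241 = 4472
Selection 3: 4472 + 241 = 4713 → 4713 − 4578 = 135
Selection 4: 135 + 241 = 376
Selection 5: 376 + 241 = 617
Selection 6: 617 + 241 = 858
Selection 7: 858 + 241 = 1099
Selection 8: 1099 + 241 = 1340
Selection 9: 1340 + 241 = 1581
Selection 10: 1581 + 241 = 1822
Selection 11: 1822 + 241 = 2063
Selection 12: 2063 + 241 = 2304
Selection 13: 2304 + 241 = 2545
Selection 14: 2545 + 241 = 2786
Selection 15: 2786 + 241 = 3027
Selection 16: 3027 + 241 = 3268
Selection 17: 3268 + 241 = 3509

4231, 4472, 135, 376, 617, 858, 1099, 1340, 1581, 1822, 2063, 2304, 2545, 2786, 3027, 3268, 3509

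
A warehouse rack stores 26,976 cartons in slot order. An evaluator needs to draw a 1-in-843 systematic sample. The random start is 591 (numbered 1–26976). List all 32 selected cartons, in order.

carton 1: 591
carton 2: 591 + 843 = 1434
carton 3: 1434 + 843 = 2277
carton 4: 2277 + 843 = 3120
carton 5: 3120 + 843 = 3963
carton 6: 3963 + 843 = 4806
carton 7: 4806 + 843 = 5649
carton 8: 5649 + 843 = 6492
carton 9: 6492 + 843 = 7335
carton 10: 7335 + 843 = 8178
carton 11: 8178 + 843 = 9021
carton 12: 9021 + 843 = 9864
carton 13: 9864 + 843 = 10707
carton 14: 10707 + 843 = 11550
carton 15: 11550 + 843 = 12393
carton 16: 12393 + 843 = 13236
carton 17: 13236 + 843 = 14079
carton 18: 14079 + 843 = 14922
carton 19: 14922 + 843 = 15765
carton 20: 15765 + 843 = 16608
carton 21: 16608 + 843 = 17451
carton 22: 17451 + 843 = 18294
carton 23: 18294 + 843 = 19137
carton 24: 19137 + 843 = 19980
carton 25: 19980 + 843 = 20823
carton 26: 20823 + 843 = 21666
carton 27: 21666 + 843 = 22509
carton 28: 22509 + 843 = 23352
carton 29: 23352 + 843 = 24195
carton 30: 24195 + 843 = 25038
carton 31: 25038 + 843 = 25881
carton 32: 25881 + 843 = 26724

591, 1434, 2277, 3120, 3963, 4806, 5649, 6492, 7335, 8178, 9021, 9864, 10707, 11550, 12393, 13236, 14079, 14922, 15765, 16608, 17451, 18294, 19137, 19980, 20823, 21666, 22509, 23352, 24195, 25038, 25881, 26724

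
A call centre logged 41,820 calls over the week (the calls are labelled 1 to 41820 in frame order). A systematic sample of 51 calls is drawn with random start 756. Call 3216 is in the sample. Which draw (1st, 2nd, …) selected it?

k = 41820/51 = 820
position = (3216 − 756)/820 + 1 = 2460/820 + 1 = 3 + 1 = 4

4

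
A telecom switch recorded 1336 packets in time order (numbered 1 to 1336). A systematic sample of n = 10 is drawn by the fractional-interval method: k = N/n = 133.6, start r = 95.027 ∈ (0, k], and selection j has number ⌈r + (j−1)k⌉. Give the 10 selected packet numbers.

96, 229, 363, 496, 630, 764, 897, 1031, 1164, 1298

j=1: r + 0k = 95.027 → ⌈·⌉ = 96
j=2: r + 1k = 228.627 → ⌈·⌉ = 229
j=3: r + 2k = 362.227 → ⌈·⌉ = 363
j=4: r + 3k = 495.827 → ⌈·⌉ = 496
j=5: r + 4k = 629.427 → ⌈·⌉ = 630
j=6: r + 5k = 763.027 → ⌈·⌉ = 764
j=7: r + 6k = 896.627 → ⌈·⌉ = 897
j=8: r + 7k = 1030.227 → ⌈·⌉ = 1031
j=9: r + 8k = 1163.827 → ⌈·⌉ = 1164
j=10: r + 9k = 1297.427 → ⌈·⌉ = 1298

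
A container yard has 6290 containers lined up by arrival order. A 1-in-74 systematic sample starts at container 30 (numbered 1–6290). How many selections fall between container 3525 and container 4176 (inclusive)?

k = 74
First selection ≥ 3525: 30 + ⌈(3525−30)/74⌉·74 = 30 + 48×74 = 3582
Last selection ≤ 4176: 30 + ⌊(4176−30)/74⌋·74 = 30 + 56×74 = 4174
Count = 56 − 48 + 1 = 9

9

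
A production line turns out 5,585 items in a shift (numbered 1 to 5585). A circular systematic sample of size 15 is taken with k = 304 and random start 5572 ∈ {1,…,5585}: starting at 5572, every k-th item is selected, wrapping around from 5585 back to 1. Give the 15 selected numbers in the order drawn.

5572, 291, 595, 899, 1203, 1507, 1811, 2115, 2419, 2723, 3027, 3331, 3635, 3939, 4243

Selection 1: 5572
Selection 2: 5572 + 304 = 5876 → 5876 − 5585 = 291
Selection 3: 291 + 304 = 595
Selection 4: 595 + 304 = 899
Selection 5: 899 + 304 = 1203
Selection 6: 1203 + 304 = 1507
Selection 7: 1507 + 304 = 1811
Selection 8: 1811 + 304 = 2115
Selection 9: 2115 + 304 = 2419
Selection 10: 2419 + 304 = 2723
Selection 11: 2723 + 304 = 3027
Selection 12: 3027 + 304 = 3331
Selection 13: 3331 + 304 = 3635
Selection 14: 3635 + 304 = 3939
Selection 15: 3939 + 304 = 4243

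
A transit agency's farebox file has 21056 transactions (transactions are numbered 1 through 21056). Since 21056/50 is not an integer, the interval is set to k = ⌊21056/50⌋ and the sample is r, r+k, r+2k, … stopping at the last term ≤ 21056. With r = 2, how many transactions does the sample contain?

51

k = ⌊21056/50⌋ = 421
Achieved size = ⌊(21056 − 2)/421⌋ + 1 = ⌊21054/421⌋ + 1 = 50 + 1 = 51
(last selection: 2 + 50×421 = 21052 ≤ 21056; next would be 21473 > 21056)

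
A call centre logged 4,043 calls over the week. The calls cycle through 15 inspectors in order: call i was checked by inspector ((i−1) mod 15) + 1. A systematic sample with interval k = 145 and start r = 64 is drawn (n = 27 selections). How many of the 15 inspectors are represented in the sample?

Consecutive selections differ by k = 145, so their inspector numbers differ by 145 mod 15 = 10.
gcd(145, 15) = 5, so the sample visits 15/5 = 3 distinct residues mod 15.
Start 64 is inspector 4; the inspectors hit are 4, 9, 14.

3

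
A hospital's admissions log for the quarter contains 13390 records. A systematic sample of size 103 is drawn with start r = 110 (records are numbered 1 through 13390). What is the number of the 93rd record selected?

12070

k = 13390/103 = 130
93rd selection = r + (93−1)·k = 110 + 92×130 = 110 + 11960 = 12070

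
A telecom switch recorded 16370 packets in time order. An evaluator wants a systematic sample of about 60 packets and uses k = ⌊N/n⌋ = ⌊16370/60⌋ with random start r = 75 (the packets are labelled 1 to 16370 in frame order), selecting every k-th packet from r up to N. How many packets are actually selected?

k = ⌊16370/60⌋ = 272
Achieved size = ⌊(16370 − 75)/272⌋ + 1 = ⌊16295/272⌋ + 1 = 59 + 1 = 60
(last selection: 75 + 59×272 = 16123 ≤ 16370; next would be 16395 > 16370)

60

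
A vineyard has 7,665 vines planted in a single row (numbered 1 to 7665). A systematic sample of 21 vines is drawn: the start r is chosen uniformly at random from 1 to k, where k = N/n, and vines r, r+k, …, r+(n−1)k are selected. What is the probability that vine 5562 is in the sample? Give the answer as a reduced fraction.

k = 7665/21 = 365.
Vine 5562 is selected iff r ≡ 5562 (mod 365); exactly one such r in {1,…,365}.
Inclusion probability = 1/365.

1/365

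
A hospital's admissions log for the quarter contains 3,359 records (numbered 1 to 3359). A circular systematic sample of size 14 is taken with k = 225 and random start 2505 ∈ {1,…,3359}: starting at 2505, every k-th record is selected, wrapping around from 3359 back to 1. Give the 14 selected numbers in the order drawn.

2505, 2730, 2955, 3180, 46, 271, 496, 721, 946, 1171, 1396, 1621, 1846, 2071

Selection 1: 2505
Selection 2: 2505 + 225 = 2730
Selection 3: 2730 + 225 = 2955
Selection 4: 2955 + 225 = 3180
Selection 5: 3180 + 225 = 3405 → 3405 − 3359 = 46
Selection 6: 46 + 225 = 271
Selection 7: 271 + 225 = 496
Selection 8: 496 + 225 = 721
Selection 9: 721 + 225 = 946
Selection 10: 946 + 225 = 1171
Selection 11: 1171 + 225 = 1396
Selection 12: 1396 + 225 = 1621
Selection 13: 1621 + 225 = 1846
Selection 14: 1846 + 225 = 2071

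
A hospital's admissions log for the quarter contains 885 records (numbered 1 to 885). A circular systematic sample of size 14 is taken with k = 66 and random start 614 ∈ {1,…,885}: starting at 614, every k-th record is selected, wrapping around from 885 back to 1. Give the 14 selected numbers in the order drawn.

614, 680, 746, 812, 878, 59, 125, 191, 257, 323, 389, 455, 521, 587

Selection 1: 614
Selection 2: 614 + 66 = 680
Selection 3: 680 + 66 = 746
Selection 4: 746 + 66 = 812
Selection 5: 812 + 66 = 878
Selection 6: 878 + 66 = 944 → 944 − 885 = 59
Selection 7: 59 + 66 = 125
Selection 8: 125 + 66 = 191
Selection 9: 191 + 66 = 257
Selection 10: 257 + 66 = 323
Selection 11: 323 + 66 = 389
Selection 12: 389 + 66 = 455
Selection 13: 455 + 66 = 521
Selection 14: 521 + 66 = 587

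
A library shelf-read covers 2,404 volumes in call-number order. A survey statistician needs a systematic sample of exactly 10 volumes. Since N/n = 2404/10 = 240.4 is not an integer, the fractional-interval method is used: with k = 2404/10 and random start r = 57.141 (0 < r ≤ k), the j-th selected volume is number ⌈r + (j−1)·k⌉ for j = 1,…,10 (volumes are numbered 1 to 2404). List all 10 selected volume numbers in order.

j=1: r + 0k = 57.141 → ⌈·⌉ = 58
j=2: r + 1k = 297.541 → ⌈·⌉ = 298
j=3: r + 2k = 537.941 → ⌈·⌉ = 538
j=4: r + 3k = 778.341 → ⌈·⌉ = 779
j=5: r + 4k = 1018.741 → ⌈·⌉ = 1019
j=6: r + 5k = 1259.141 → ⌈·⌉ = 1260
j=7: r + 6k = 1499.541 → ⌈·⌉ = 1500
j=8: r + 7k = 1739.941 → ⌈·⌉ = 1740
j=9: r + 8k = 1980.341 → ⌈·⌉ = 1981
j=10: r + 9k = 2220.741 → ⌈·⌉ = 2221

58, 298, 538, 779, 1019, 1260, 1500, 1740, 1981, 2221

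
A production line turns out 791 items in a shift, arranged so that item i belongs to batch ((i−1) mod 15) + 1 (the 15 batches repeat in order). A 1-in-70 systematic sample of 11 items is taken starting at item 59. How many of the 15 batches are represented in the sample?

Consecutive selections differ by k = 70, so their batch numbers differ by 70 mod 15 = 10.
gcd(70, 15) = 5, so the sample visits 15/5 = 3 distinct residues mod 15.
Start 59 is batch 14; the batches hit are 4, 9, 14.

3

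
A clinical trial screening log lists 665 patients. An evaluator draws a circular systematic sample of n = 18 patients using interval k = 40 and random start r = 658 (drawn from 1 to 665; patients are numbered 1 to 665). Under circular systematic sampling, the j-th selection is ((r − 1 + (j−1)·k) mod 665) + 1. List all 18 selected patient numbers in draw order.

658, 33, 73, 113, 153, 193, 233, 273, 313, 353, 393, 433, 473, 513, 553, 593, 633, 8

Selection 1: 658
Selection 2: 658 + 40 = 698 → 698 − 665 = 33
Selection 3: 33 + 40 = 73
Selection 4: 73 + 40 = 113
Selection 5: 113 + 40 = 153
Selection 6: 153 + 40 = 193
Selection 7: 193 + 40 = 233
Selection 8: 233 + 40 = 273
Selection 9: 273 + 40 = 313
Selection 10: 313 + 40 = 353
Selection 11: 353 + 40 = 393
Selection 12: 393 + 40 = 433
Selection 13: 433 + 40 = 473
Selection 14: 473 + 40 = 513
Selection 15: 513 + 40 = 553
Selection 16: 553 + 40 = 593
Selection 17: 593 + 40 = 633
Selection 18: 633 + 40 = 673 → 673 − 665 = 8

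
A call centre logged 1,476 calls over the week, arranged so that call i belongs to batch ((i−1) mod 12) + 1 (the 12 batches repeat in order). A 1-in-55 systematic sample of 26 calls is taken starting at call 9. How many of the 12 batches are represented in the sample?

12

Consecutive selections differ by k = 55, so their batch numbers differ by 55 mod 12 = 7.
gcd(55, 12) = 1, so the sample visits 12/1 = 12 distinct residues mod 12.
Start 9 is batch 9; the batches hit are 1, 2, 3, 4, 5, 6, 7, 8, 9, 10, 11, 12.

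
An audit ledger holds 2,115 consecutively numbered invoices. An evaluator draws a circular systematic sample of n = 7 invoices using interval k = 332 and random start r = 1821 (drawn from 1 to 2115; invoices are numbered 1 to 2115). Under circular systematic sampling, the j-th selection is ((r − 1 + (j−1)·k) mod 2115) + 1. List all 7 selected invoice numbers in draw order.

Selection 1: 1821
Selection 2: 1821 + 332 = 2153 → 2153 − 2115 = 38
Selection 3: 38 + 332 = 370
Selection 4: 370 + 332 = 702
Selection 5: 702 + 332 = 1034
Selection 6: 1034 + 332 = 1366
Selection 7: 1366 + 332 = 1698

1821, 38, 370, 702, 1034, 1366, 1698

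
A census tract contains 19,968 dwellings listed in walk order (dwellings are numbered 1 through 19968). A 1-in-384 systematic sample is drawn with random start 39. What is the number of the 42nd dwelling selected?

15783

k = 384
42nd selection = r + (42−1)·k = 39 + 41×384 = 39 + 15744 = 15783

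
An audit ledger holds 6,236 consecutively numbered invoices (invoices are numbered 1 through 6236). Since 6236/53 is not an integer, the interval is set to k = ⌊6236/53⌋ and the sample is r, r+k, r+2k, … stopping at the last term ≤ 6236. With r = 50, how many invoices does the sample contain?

k = ⌊6236/53⌋ = 117
Achieved size = ⌊(6236 − 50)/117⌋ + 1 = ⌊6186/117⌋ + 1 = 52 + 1 = 53
(last selection: 50 + 52×117 = 6134 ≤ 6236; next would be 6251 > 6236)

53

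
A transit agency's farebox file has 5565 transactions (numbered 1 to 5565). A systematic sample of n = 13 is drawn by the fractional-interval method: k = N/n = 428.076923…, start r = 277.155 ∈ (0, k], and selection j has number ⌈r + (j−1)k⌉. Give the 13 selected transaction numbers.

278, 706, 1134, 1562, 1990, 2418, 2846, 3274, 3702, 4130, 4558, 4987, 5415

j=1: r + 0k = 277.155 → ⌈·⌉ = 278
j=2: r + 1k = 705.231923… → ⌈·⌉ = 706
j=3: r + 2k = 1133.308846… → ⌈·⌉ = 1134
j=4: r + 3k = 1561.385769… → ⌈·⌉ = 1562
j=5: r + 4k = 1989.462692… → ⌈·⌉ = 1990
j=6: r + 5k = 2417.539615… → ⌈·⌉ = 2418
j=7: r + 6k = 2845.616538… → ⌈·⌉ = 2846
j=8: r + 7k = 3273.693461… → ⌈·⌉ = 3274
j=9: r + 8k = 3701.770384… → ⌈·⌉ = 3702
j=10: r + 9k = 4129.847307… → ⌈·⌉ = 4130
j=11: r + 10k = 4557.924230… → ⌈·⌉ = 4558
j=12: r + 11k = 4986.001153… → ⌈·⌉ = 4987
j=13: r + 12k = 5414.078076… → ⌈·⌉ = 5415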